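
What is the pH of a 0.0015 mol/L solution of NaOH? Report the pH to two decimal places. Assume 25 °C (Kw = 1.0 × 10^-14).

pH = 11.18

NaOH is a strong base; [OH-] = 0.0015 M.
pOH = -log(0.0015) = 2.82
pH = 14.00 - 2.82 = 11.18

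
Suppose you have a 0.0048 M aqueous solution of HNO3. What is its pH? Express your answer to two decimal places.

HNO3 is a strong acid and dissociates completely, so [H+] = 0.0048 M.
pH = -log(0.0048) = 2.32

pH = 2.32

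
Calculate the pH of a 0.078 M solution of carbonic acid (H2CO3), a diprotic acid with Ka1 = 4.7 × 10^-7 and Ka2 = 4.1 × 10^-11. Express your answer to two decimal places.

pH = 3.72

Ka1 ≫ Ka2, so treat the first dissociation as the only significant source of H+.
Ka1 = x²/(0.078 − x) = 4.7 × 10^-7
x ≈ √(4.7 × 10^-7 × 0.078) = 1.91 × 10^-4 M
pH = −log(1.91 × 10^-4) = 3.72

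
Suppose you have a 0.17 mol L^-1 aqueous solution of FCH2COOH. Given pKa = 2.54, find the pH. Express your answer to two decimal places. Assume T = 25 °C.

FCH2COOH ⇌ FCH2COO- + H+
Ka = 10^(−2.54) = 2.88 × 10^-3
Ka = x²/(0.17 − x) = 2.88 × 10^-3
The 5% rule fails; solving x² + Ka·x − Ka·C₀ = 0 exactly:
x = (−Ka + √(Ka² + 4·Ka·C₀))/2 = 2.07 × 10^-2 M
pH = −log[H+] = −log(2.07 × 10^-2) = 1.68

pH = 1.68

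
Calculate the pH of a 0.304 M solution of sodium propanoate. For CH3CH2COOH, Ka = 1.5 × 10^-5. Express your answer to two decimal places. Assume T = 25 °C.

pH = 9.15

CH3CH2COO- is the conjugate base of the weak acid CH3CH2COOH.
Kb = Kw/Ka = 1.0×10^-14 / 1.5 × 10^-5 = 6.67 × 10^-10
Kb = [OH-]²/(0.304 − [OH-]) = 6.67 × 10^-10
Neglecting [OH-] in the denominator: [OH-] = √(6.67 × 10^-10 × 0.304) = 1.42 × 10^-5 M
pOH = 4.85, so pH = 14.00 − pOH = 9.15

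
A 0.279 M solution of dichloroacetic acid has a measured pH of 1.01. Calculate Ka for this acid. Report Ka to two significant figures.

[H+] = 10^(-1.01) = 9.77 × 10^-2 M
At equilibrium [HA] = 0.279 − 9.77 × 10^-2 = 1.81 × 10^-1 M
Ka = [H+][A-]/[HA] = (9.77 × 10^-2)² / 1.81 × 10^-1 = 5.3 × 10^-2

Ka = 5.3 × 10^-2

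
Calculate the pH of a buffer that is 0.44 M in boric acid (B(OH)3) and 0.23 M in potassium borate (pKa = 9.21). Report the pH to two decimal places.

pH = 8.93

pH = pKa + log([A⁻]/[HA]) = 9.21 + log(0.23/0.44)
pH = 9.21 + (-0.282) = 8.93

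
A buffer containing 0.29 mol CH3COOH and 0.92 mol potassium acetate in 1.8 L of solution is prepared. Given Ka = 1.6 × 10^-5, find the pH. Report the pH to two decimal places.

pH = 5.30

pKa = −log(1.6 × 10^-5) = 4.796
pH = pKa + log([A⁻]/[HA]) = 4.796 + log(0.92/0.29)
pH = 4.796 + (+0.501) = 5.30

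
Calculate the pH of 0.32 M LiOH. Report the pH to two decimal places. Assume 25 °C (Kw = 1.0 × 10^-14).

pH = 13.51

LiOH is a strong base; [OH-] = 0.32 M.
pOH = -log(0.32) = 0.49
pH = 14.00 - 0.49 = 13.51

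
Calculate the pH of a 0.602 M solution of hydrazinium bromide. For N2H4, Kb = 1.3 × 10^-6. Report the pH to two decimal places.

pH = 4.17

N2H5+ is the conjugate acid of the weak base N2H4.
Ka = Kw/Kb = 1.0×10^-14 / 1.3 × 10^-6 = 7.69 × 10^-9
From the ICE table, Ka = x²/(0.602 − x) = 7.69 × 10^-9.
Assume x ≪ 0.602: x ≈ √(7.69 × 10^-9 × 0.602) = 6.80 × 10^-5 M
Check: 0.011% ionized — well under 5%, approximation valid.
pH = −log(6.80 × 10^-5) = 4.17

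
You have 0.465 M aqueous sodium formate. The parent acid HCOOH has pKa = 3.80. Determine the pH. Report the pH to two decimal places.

pH = 8.73

HCOO- is the conjugate base of the weak acid HCOOH.
Ka = 10^(−3.80) = 1.58 × 10^-4
Kb = Kw/Ka = 1.0×10^-14 / 1.58 × 10^-4 = 6.33 × 10^-11
From the ICE table, Kb = x²/(0.465 − x) = 6.33 × 10^-11.
Assume x ≪ 0.465: x ≈ √(6.33 × 10^-11 × 0.465) = 5.43 × 10^-6 M
Check: 0.0012% ionized — well under 5%, approximation valid.
pOH = 5.27, so pH = 14.00 − pOH = 8.73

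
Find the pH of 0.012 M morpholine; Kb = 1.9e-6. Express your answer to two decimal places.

C4H8ONH + H2O ⇌ C4H8ONH2+ + OH-
Let x = [OH-] at equilibrium. Kb = x²/(0.012 − x).
Assume x ≪ 0.012: x ≈ √(1.9 × 10^-6 × 0.012) = 1.51 × 10^-4 M
pOH = 3.82, so pH = 14.00 − pOH = 10.18

pH = 10.18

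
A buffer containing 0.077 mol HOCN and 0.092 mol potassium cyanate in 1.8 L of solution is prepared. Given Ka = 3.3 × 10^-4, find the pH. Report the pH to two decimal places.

pKa = −log(3.3 × 10^-4) = 3.481
Henderson–Hasselbalch: pH = pKa + log([OCN-]/[HOCN]) = 3.481 + log(0.092/0.077)
pH = 3.481 + (+0.077) = 3.56

pH = 3.56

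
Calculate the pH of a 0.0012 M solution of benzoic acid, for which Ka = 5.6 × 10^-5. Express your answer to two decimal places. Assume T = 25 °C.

C6H5COOH ⇌ C6H5COO- + H+
Let x = [H+] at equilibrium. Ka = x²/(0.0012 − x).
Here C₀/Ka ≈ 21.4, so the small-x approximation fails. Use the quadratic:
x = (−Ka + √(Ka² + 4·Ka·C₀))/2 = 2.33 × 10^-4 M
pH = −log(2.33 × 10^-4) = 3.63

pH = 3.63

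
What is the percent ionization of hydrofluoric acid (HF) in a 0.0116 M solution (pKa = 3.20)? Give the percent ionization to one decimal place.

HF ⇌ F- + H+; let x = [H+] at equilibrium.
Ka = 10^(−3.20) = 6.31 × 10^-4
Solve x² + 0.000631x − 7.32e-06 = 0 → x = 2.41 × 10^-3 M
% ionization = x/C₀ × 100% = 2.41 × 10^-3/0.0116 × 100% = 20.8%

20.8%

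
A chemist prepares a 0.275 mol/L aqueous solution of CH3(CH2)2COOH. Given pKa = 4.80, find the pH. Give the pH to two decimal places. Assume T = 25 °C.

CH3(CH2)2COOH ⇌ CH3(CH2)2COO- + H+
Ka = 10^(−4.80) = 1.58 × 10^-5
Let x = [H+] at equilibrium. Ka = x²/(0.275 − x).
Since Ka ≪ C₀, x ≈ √(Ka·C₀) = 2.08 × 10^-3 M.
(x/C₀ = 0.76% < 5%, so the approximation holds.)
pH = −log[H+] = −log(2.08 × 10^-3) = 2.68

pH = 2.68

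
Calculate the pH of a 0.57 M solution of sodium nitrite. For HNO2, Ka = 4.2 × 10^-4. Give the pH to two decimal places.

pH = 8.57

NO2- is the conjugate base of the weak acid HNO2.
Kb = Kw/Ka = 1.0×10^-14 / 4.2 × 10^-4 = 2.38 × 10^-11
From the ICE table, Kb = x²/(0.57 − x) = 2.38 × 10^-11.
Neglecting x in the denominator: x = √(2.38 × 10^-11 × 0.57) = 3.68 × 10^-6 M
Check: 0.00065% ionized — well under 5%, approximation valid.
pOH = −log(3.68 × 10^-6) = 5.43; pH = 14.00 − 5.43 = 8.57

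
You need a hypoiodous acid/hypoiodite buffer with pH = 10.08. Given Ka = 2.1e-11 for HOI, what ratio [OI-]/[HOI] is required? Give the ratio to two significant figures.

ratio = 0.25

pKa = -log(2.1 × 10^-11) = 10.678
pH = pKa + log(r) ⇒ log(r) = 10.08 − 10.678 = -0.598
r = [OI-]/[HOI] = 10^(-0.598) = 0.252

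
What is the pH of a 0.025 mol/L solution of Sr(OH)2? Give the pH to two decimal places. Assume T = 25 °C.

Sr(OH)2 is a strong base (each formula unit releases 2 OH-); [OH-] = 0.05 M.
pOH = -log(0.05) = 1.30
pH = 14.00 - 1.30 = 12.70

pH = 12.70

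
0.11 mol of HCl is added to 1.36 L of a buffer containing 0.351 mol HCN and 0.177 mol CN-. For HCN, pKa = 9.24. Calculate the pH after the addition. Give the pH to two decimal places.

pH = 8.40

Added H+ converts CN- to HCN: HCN → 0.461 mol, CN- → 0.067 mol.
Henderson–Hasselbalch with mole ratio 0.067/0.461: pH = 9.24 + (-0.838)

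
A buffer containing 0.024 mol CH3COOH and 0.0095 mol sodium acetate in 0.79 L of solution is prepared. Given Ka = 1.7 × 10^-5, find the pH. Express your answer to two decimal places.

pKa = −log(1.7 × 10^-5) = 4.770
Using pH = pKa + log([base]/[acid]) with [base]/[acid] = 0.0095/0.024:
pH = 4.770 + (-0.402) = 4.37

pH = 4.37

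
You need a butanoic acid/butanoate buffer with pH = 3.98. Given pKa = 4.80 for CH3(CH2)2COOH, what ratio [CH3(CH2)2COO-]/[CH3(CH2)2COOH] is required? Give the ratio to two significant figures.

ratio = 0.15

pH = pKa + log(r) ⇒ log(r) = 3.98 − 4.80 = -0.82
r = [CH3(CH2)2COO-]/[CH3(CH2)2COOH] = 10^(-0.82) = 0.151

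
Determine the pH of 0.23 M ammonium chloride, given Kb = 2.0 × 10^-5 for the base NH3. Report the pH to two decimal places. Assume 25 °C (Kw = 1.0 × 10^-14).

NH4+ is the conjugate acid of the weak base NH3.
Ka = Kw/Kb = 1.0×10^-14 / 2.0 × 10^-5 = 5.00 × 10^-10
Let x = [H+] at equilibrium. Ka = x²/(0.23 − x).
Neglecting x in the denominator: x = √(5.00 × 10^-10 × 0.23) = 1.07 × 10^-5 M
Check: 0.0047% ionized — well under 5%, approximation valid.
pH = −log[H+] = −log(1.07 × 10^-5) = 4.97

pH = 4.97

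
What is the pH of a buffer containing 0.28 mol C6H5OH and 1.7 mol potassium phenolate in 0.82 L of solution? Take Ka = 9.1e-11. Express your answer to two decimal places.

pH = 10.82

pKa = −log(9.1 × 10^-11) = 10.041
Henderson–Hasselbalch: pH = pKa + log([C6H5O-]/[C6H5OH]) = 10.041 + log(1.7/0.28)
pH = 10.041 + (+0.783) = 10.82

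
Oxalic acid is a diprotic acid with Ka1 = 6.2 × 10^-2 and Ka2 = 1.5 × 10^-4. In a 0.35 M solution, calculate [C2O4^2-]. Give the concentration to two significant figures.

1.5 × 10^-4 M

First ionization gives [H+] ≈ [HC2O4-] = 1.20 × 10^-1 M.
Second step: Ka2 = [H+][C2O4^2-]/[HC2O4-] ≈ [C2O4^2-] (since [H+] ≈ [HC2O4-]).
So [C2O4^2-] ≈ Ka2.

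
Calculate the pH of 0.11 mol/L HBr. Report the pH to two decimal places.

HBr is a strong acid and dissociates completely, so [H+] = 0.11 M.
pH = -log(0.11) = 0.96

pH = 0.96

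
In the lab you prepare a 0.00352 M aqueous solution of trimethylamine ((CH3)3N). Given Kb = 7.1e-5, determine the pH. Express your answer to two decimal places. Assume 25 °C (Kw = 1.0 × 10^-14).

pH = 10.67

(CH3)3N + H2O ⇌ (CH3)3NH+ + OH-
Kb = [OH-]²/(0.00352 − [OH-]) = 7.1 × 10^-5
[OH-] is not negligible relative to C₀; solve [OH-]² + 7.1e-05·[OH-] − 2.5e-07 = 0.
[OH-] = (−Kb + √(Kb² + 4·Kb·C₀))/2 = 4.66 × 10^-4 M
pOH = 3.33, so pH = 14.00 − pOH = 10.67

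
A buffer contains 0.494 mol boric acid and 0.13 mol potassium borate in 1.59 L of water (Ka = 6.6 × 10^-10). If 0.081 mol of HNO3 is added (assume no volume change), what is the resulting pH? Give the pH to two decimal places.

After neutralization: n(B(OH)3) = 0.575 mol, n(B(OH)4-) = 0.049 mol.
pKa = −log(6.6 × 10^-10) = 9.180
pH = pKa + log(n_B(OH)4-/n_B(OH)3) = 9.180 + log(0.049/0.575) = 9.180 + (-1.069)

pH = 8.11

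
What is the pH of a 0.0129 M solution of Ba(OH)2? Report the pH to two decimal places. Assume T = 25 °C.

Ba(OH)2 is a strong base (each formula unit releases 2 OH-); [OH-] = 0.0258 M.
pOH = -log(0.0258) = 1.59
pH = 14.00 - 1.59 = 12.41

pH = 12.41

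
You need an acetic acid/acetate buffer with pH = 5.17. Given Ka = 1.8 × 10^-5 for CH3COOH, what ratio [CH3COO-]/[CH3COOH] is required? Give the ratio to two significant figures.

ratio = 2.7

pKa = -log(1.8 × 10^-5) = 4.745
pH = pKa + log(r) ⇒ log(r) = 5.17 − 4.745 = +0.425
r = [CH3COO-]/[CH3COOH] = 10^(+0.425) = 2.66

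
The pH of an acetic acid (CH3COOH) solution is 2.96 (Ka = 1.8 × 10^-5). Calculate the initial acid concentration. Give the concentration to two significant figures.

[H+] = 10^(-2.96) = 1.10 × 10^-3 M = x
Ka = x²/(C₀ − x) ⇒ C₀ = x + x²/Ka
C₀ = 1.10 × 10^-3 + (1.10 × 10^-3)²/(1.8 × 10^-5) = 6.83 × 10^-2 M

C₀ = 6.8 × 10^-2 M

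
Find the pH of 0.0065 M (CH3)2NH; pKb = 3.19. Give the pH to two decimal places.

(CH3)2NH + H2O ⇌ (CH3)2NH2+ + OH-
Kb = 10^(−3.19) = 6.46 × 10^-4
From the ICE table, Kb = [OH-]²/(0.0065 − [OH-]) = 6.46 × 10^-4.
[OH-] is not negligible relative to C₀; solve [OH-]² + 0.000646·[OH-] − 4.2e-06 = 0.
[OH-] = (−Kb + √(Kb² + 4·Kb·C₀))/2 = 1.75 × 10^-3 M
pOH = −log(1.75 × 10^-3) = 2.76; pH = 14.00 − 2.76 = 11.24

pH = 11.24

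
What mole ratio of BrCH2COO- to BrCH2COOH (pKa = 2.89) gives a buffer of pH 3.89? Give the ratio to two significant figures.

pH = pKa + log(r) ⇒ log(r) = 3.89 − 2.89 = +1.00
r = [BrCH2COO-]/[BrCH2COOH] = 10^(+1.00) = 10

ratio = 10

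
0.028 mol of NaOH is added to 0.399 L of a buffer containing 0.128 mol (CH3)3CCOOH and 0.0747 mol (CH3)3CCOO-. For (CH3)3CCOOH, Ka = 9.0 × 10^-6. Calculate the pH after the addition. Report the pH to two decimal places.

OH- converts (CH3)3CCOOH to (CH3)3CCOO-: (CH3)3CCOOH → 0.1 mol, (CH3)3CCOO- → 0.103 mol.
pKa = −log(9.0 × 10^-6) = 5.046
Henderson–Hasselbalch with mole ratio 0.103/0.1: pH = 5.046 + (+0.013)

pH = 5.06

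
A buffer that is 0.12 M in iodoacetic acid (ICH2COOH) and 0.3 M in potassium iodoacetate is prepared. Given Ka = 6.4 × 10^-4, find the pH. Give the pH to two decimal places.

pKa = −log(6.4 × 10^-4) = 3.194
Using pH = pKa + log([base]/[acid]) with [base]/[acid] = 0.3/0.12:
pH = 3.194 + (+0.398) = 3.59

pH = 3.59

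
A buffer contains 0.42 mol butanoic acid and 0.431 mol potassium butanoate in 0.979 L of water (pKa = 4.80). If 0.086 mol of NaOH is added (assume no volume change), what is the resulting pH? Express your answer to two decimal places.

pH = 4.99

OH- converts CH3(CH2)2COOH to CH3(CH2)2COO-: CH3(CH2)2COOH → 0.334 mol, CH3(CH2)2COO- → 0.517 mol.
pH = pKa + log([A⁻]/[HA]) = 4.80 + log(0.517/0.334) = 4.80 +0.190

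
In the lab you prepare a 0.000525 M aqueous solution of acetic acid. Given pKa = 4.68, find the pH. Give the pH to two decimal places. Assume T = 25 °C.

CH3COOH ⇌ CH3COO- + H+
Ka = 10^(−4.68) = 2.09 × 10^-5
Let x = [H+] at equilibrium. Ka = x²/(0.000525 − x).
Here C₀/Ka ≈ 25.1, so the small-x approximation fails. Use the quadratic:
x = (−Ka + √(Ka² + 4·Ka·C₀))/2 = 9.48 × 10^-5 M
pH = −log[H+] = −log(9.48 × 10^-5) = 4.02

pH = 4.02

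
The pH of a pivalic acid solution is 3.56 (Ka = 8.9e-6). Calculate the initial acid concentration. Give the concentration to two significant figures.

C₀ = 8.8 × 10^-3 M

[H+] = 10^(-3.56) = 2.75 × 10^-4 M = x
Ka = x²/(C₀ − x) ⇒ C₀ = x + x²/Ka
C₀ = 2.75 × 10^-4 + (2.75 × 10^-4)²/(8.9 × 10^-6) = 8.77 × 10^-3 M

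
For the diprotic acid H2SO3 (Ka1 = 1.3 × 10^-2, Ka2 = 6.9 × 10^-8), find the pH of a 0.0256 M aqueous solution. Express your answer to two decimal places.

Ka1 ≫ Ka2, so treat the first dissociation as the only significant source of H+.
Ka1 = x²/(0.0256 − x) = 1.3 × 10^-2
Solving the quadratic: x = (−Ka1 + √(Ka1² + 4·Ka1·C₀))/2 = 1.29 × 10^-2 M
pH = −log(1.29 × 10^-2) = 1.89

pH = 1.89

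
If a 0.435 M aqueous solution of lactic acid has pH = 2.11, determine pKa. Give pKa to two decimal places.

[H+] = 10^(-2.11) = 7.76 × 10^-3 M
At equilibrium [HA] = 0.435 − 7.76 × 10^-3 = 4.27 × 10^-1 M
Ka = [H+][A-]/[HA] = (7.76 × 10^-3)² / 4.27 × 10^-1 = 1.41 × 10^-4
pKa = -log(1.41 × 10^-4) = 3.85

pKa = 3.85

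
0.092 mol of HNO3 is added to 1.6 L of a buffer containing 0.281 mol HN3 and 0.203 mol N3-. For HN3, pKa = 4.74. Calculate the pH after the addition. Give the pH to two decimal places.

pH = 4.21

Added H+ converts N3- to HN3: HN3 → 0.373 mol, N3- → 0.111 mol.
pH = pKa + log([A⁻]/[HA]) = 4.74 + log(0.111/0.373) = 4.74 -0.526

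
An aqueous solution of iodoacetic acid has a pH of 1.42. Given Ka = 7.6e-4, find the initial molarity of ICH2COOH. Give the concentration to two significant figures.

[H+] = 10^(-1.42) = 3.80 × 10^-2 M = x
Ka = x²/(C₀ − x) ⇒ C₀ = x + x²/Ka
C₀ = 3.80 × 10^-2 + (3.80 × 10^-2)²/(7.6 × 10^-4) = 1.94 M

C₀ = 1.9 M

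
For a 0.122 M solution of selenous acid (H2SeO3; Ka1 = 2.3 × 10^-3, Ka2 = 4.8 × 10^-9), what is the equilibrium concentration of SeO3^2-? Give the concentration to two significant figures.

4.8 × 10^-9 M

First ionization gives [H+] ≈ [HSeO3-] = 1.56 × 10^-2 M.
Second step: Ka2 = [H+][SeO3^2-]/[HSeO3-] ≈ [SeO3^2-] (since [H+] ≈ [HSeO3-]).
So [SeO3^2-] ≈ Ka2.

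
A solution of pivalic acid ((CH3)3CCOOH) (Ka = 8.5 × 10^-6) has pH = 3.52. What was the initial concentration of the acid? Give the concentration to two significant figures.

[H+] = 10^(-3.52) = 3.02 × 10^-4 M = x
Ka = x²/(C₀ − x) ⇒ C₀ = x + x²/Ka
C₀ = 3.02 × 10^-4 + (3.02 × 10^-4)²/(8.5 × 10^-6) = 1.10 × 10^-2 M

C₀ = 1.1 × 10^-2 M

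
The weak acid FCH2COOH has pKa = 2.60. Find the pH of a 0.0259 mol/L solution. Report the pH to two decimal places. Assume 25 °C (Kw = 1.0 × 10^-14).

FCH2COOH ⇌ FCH2COO- + H+
Ka = 10^(−2.60) = 2.51 × 10^-3
From the ICE table, Ka = [H+]²/(0.0259 − [H+]) = 2.51 × 10^-3.
The 5% rule fails; solving [H+]² + Ka·[H+] − Ka·C₀ = 0 exactly:
[H+] = (−Ka + √(Ka² + 4·Ka·C₀))/2 = 6.90 × 10^-3 M
pH = −log(6.90 × 10^-3) = 2.16

pH = 2.16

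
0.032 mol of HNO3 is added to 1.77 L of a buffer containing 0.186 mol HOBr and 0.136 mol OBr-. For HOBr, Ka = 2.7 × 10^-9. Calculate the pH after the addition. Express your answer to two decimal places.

pH = 8.25

Added H+ converts OBr- to HOBr: HOBr → 0.218 mol, OBr- → 0.104 mol.
pKa = −log(2.7 × 10^-9) = 8.569
pH = pKa + log([A⁻]/[HA]) = 8.569 + log(0.104/0.218) = 8.569 -0.321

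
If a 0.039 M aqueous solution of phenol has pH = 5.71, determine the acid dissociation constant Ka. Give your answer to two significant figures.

[H+] = 10^(-5.71) = 1.95 × 10^-6 M
At equilibrium [HA] = 0.039 − 1.95 × 10^-6 = 3.90 × 10^-2 M
Ka = [H+][A-]/[HA] = (1.95 × 10^-6)² / 3.90 × 10^-2 = 9.8 × 10^-11

Ka = 9.7 × 10^-11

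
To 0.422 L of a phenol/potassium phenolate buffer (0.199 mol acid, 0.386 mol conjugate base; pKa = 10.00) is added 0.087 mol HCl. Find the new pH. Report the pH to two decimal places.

pH = 10.02

After neutralization: n(C6H5OH) = 0.286 mol, n(C6H5O-) = 0.299 mol.
pH = pKa + log(n_C6H5O-/n_C6H5OH) = 10.00 + log(0.299/0.286) = 10.00 + (+0.019)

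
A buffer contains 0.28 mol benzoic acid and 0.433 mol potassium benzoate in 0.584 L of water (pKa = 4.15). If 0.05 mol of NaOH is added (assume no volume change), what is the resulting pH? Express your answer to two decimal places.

pH = 4.47

After neutralization: n(C6H5COOH) = 0.23 mol, n(C6H5COO-) = 0.483 mol.
pH = pKa + log(n_C6H5COO-/n_C6H5COOH) = 4.15 + log(0.483/0.23) = 4.15 + (+0.322)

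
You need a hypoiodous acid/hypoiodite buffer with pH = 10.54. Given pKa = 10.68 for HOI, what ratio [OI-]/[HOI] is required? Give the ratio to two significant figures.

ratio = 0.72

pH = pKa + log(r) ⇒ log(r) = 10.54 − 10.68 = -0.14
r = [OI-]/[HOI] = 10^(-0.14) = 0.724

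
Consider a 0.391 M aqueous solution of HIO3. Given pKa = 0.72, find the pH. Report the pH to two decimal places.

pH = 0.71

HIO3 ⇌ IO3- + H+
Ka = 10^(−0.72) = 1.91 × 10^-1
Let x = [H+] at equilibrium. Ka = x²/(0.391 − x).
The 5% rule fails; solving x² + Ka·x − Ka·C₀ = 0 exactly:
x = (−Ka + √(Ka² + 4·Ka·C₀))/2 = 1.94 × 10^-1 M
pH = −log(1.94 × 10^-1) = 0.71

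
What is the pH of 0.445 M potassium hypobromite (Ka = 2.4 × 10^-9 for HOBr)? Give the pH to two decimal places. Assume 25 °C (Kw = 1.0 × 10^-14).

pH = 11.13

OBr- is the conjugate base of the weak acid HOBr.
Kb = Kw/Ka = 1.0×10^-14 / 2.4 × 10^-9 = 4.17 × 10^-6
From the ICE table, Kb = [OH-]²/(0.445 − [OH-]) = 4.17 × 10^-6.
Since Kb ≪ C₀, [OH-] ≈ √(Kb·C₀) = 1.36 × 10^-3 M.
([OH-]/C₀ = 0.31% < 5%, so the approximation holds.)
pOH = 2.87, so pH = 14.00 − pOH = 11.13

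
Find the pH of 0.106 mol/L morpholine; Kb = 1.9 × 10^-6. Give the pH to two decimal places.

pH = 10.65

C4H8ONH + H2O ⇌ C4H8ONH2+ + OH-
From the ICE table, Kb = [OH-]²/(0.106 − [OH-]) = 1.9 × 10^-6.
Neglecting [OH-] in the denominator: [OH-] = √(1.9 × 10^-6 × 0.106) = 4.49 × 10^-4 M
([OH-]/C₀ = 0.42% < 5%, so the approximation holds.)
pOH = 3.35, so pH = 14.00 − pOH = 10.65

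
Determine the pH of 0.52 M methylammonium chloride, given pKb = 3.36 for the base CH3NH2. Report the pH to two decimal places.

CH3NH3+ is the conjugate acid of the weak base CH3NH2.
Kb = 10^(−3.36) = 4.37 × 10^-4
Ka = Kw/Kb = 1.0×10^-14 / 4.37 × 10^-4 = 2.29 × 10^-11
Ka = x²/(0.52 − x) = 2.29 × 10^-11
Assume x ≪ 0.52: x ≈ √(2.29 × 10^-11 × 0.52) = 3.45 × 10^-6 M
(x/C₀ = 0.00066% < 5%, so the approximation holds.)
pH = −log(3.45 × 10^-6) = 5.46

pH = 5.46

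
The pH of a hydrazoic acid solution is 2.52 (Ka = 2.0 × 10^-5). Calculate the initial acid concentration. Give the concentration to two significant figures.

C₀ = 4.6 × 10^-1 M

[H+] = 10^(-2.52) = 3.02 × 10^-3 M = x
Ka = x²/(C₀ − x) ⇒ C₀ = x + x²/Ka
C₀ = 3.02 × 10^-3 + (3.02 × 10^-3)²/(2.0 × 10^-5) = 4.59 × 10^-1 M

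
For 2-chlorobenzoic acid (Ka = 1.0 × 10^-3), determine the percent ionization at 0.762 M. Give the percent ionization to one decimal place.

ClC6H4COOH ⇌ ClC6H4COO- + H+; let x = [H+] at equilibrium.
x ≈ √(Ka·C₀) = √(1.0 × 10^-3 × 0.762) = 2.76 × 10^-2 M
% ionization = x/C₀ × 100% = 2.76 × 10^-2/0.762 × 100% = 3.6%

3.6%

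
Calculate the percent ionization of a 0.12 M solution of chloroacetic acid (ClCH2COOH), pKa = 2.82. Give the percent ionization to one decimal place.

ClCH2COOH ⇌ ClCH2COO- + H+; let x = [H+] at equilibrium.
Ka = 10^(−2.82) = 1.51 × 10^-3
Ka = x²/(C₀ − x); solving the quadratic gives x = 1.27 × 10^-2 M.
% ionization = x/C₀ × 100% = 1.27 × 10^-2/0.12 × 100% = 10.6%

10.6%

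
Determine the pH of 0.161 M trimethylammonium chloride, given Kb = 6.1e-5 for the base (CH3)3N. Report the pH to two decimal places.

pH = 5.29

(CH3)3NH+ is the conjugate acid of the weak base (CH3)3N.
Ka = Kw/Kb = 1.0×10^-14 / 6.1 × 10^-5 = 1.64 × 10^-10
From the ICE table, Ka = x²/(0.161 − x) = 1.64 × 10^-10.
Neglecting x in the denominator: x = √(1.64 × 10^-10 × 0.161) = 5.14 × 10^-6 M
pH = −log(5.14 × 10^-6) = 5.29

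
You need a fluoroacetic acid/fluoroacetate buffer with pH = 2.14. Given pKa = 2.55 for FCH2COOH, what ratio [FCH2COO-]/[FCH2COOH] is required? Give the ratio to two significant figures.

ratio = 0.39

pH = pKa + log(r) ⇒ log(r) = 2.14 − 2.55 = -0.41
r = [FCH2COO-]/[FCH2COOH] = 10^(-0.41) = 0.389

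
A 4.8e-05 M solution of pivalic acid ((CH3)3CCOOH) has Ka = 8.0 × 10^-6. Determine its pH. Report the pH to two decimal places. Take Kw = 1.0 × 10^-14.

(CH3)3CCOOH ⇌ (CH3)3CCOO- + H+
Ka = x²/(4.8e-05 − x) = 8.0 × 10^-6
The 5% rule fails; solving x² + Ka·x − Ka·C₀ = 0 exactly:
x = [−8e-06 + √(8e-06² + 1.54e-09)]/2 = 1.60 × 10^-5 M
pH = −log(1.60 × 10^-5) = 4.80

pH = 4.80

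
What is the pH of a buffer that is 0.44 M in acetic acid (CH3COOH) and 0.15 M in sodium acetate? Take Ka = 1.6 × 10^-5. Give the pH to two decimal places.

pH = 4.33

pKa = −log(1.6 × 10^-5) = 4.796
Henderson–Hasselbalch: pH = pKa + log([CH3COO-]/[CH3COOH]) = 4.796 + log(0.15/0.44)
pH = 4.796 + (-0.467) = 4.33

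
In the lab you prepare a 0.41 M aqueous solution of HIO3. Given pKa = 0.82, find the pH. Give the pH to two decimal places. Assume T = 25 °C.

HIO3 ⇌ IO3- + H+
Ka = 10^(−0.82) = 1.51 × 10^-1
Ka = [H+]²/(0.41 − [H+]) = 1.51 × 10^-1
Here C₀/Ka ≈ 2.72, so the small-[H+] approximation fails. Use the quadratic:
[H+] = [−0.151 + √(0.151² + 0.248)]/2 = 1.85 × 10^-1 M
pH = −log(1.85 × 10^-1) = 0.73

pH = 0.73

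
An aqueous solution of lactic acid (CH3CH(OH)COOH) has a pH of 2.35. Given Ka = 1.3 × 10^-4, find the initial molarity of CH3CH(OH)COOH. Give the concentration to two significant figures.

[H+] = 10^(-2.35) = 4.47 × 10^-3 M = x
Ka = x²/(C₀ − x) ⇒ C₀ = x + x²/Ka
C₀ = 4.47 × 10^-3 + (4.47 × 10^-3)²/(1.3 × 10^-4) = 1.58 × 10^-1 M

C₀ = 1.6 × 10^-1 M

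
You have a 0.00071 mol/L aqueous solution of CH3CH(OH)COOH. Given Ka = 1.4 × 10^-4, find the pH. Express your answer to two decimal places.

CH3CH(OH)COOH ⇌ CH3CH(OH)COO- + H+
From the ICE table, Ka = [H+]²/(0.00071 − [H+]) = 1.4 × 10^-4.
The 5% rule fails; solving [H+]² + Ka·[H+] − Ka·C₀ = 0 exactly:
[H+] = (−Ka + √(Ka² + 4·Ka·C₀))/2 = 2.53 × 10^-4 M
pH = −log[H+] = −log(2.53 × 10^-4) = 3.60

pH = 3.60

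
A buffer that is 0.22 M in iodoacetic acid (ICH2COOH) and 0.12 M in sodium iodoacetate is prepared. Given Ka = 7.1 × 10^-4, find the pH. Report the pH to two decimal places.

pKa = −log(7.1 × 10^-4) = 3.149
pH = pKa + log([A⁻]/[HA]) = 3.149 + log(0.12/0.22)
pH = 3.149 + (-0.263) = 2.89

pH = 2.89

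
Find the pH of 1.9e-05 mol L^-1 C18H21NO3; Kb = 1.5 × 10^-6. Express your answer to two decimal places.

pH = 8.67

C18H21NO3 + H2O ⇌ C18H22NO3+ + OH-
From the ICE table, Kb = [OH-]²/(1.9e-05 − [OH-]) = 1.5 × 10^-6.
Here C₀/Kb ≈ 12.7, so the small-[OH-] approximation fails. Use the quadratic:
[OH-] = [−1.5e-06 + √(1.5e-06² + 1.14e-10)]/2 = 4.64 × 10^-6 M
pOH = 5.33, so pH = 14.00 − pOH = 8.67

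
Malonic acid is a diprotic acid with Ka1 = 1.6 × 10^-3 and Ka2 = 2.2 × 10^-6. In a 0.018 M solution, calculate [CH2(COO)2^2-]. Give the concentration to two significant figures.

2.2 × 10^-6 M

First ionization gives [H+] ≈ [CH2(COOH)COO-] = 4.63 × 10^-3 M.
Second step: Ka2 = [H+][CH2(COO)2^2-]/[CH2(COOH)COO-] ≈ [CH2(COO)2^2-] (since [H+] ≈ [CH2(COOH)COO-]).
So [CH2(COO)2^2-] ≈ Ka2.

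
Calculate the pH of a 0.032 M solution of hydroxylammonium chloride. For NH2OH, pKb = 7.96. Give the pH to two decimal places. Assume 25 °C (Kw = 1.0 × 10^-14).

pH = 3.77

NH3OH+ is the conjugate acid of the weak base NH2OH.
Kb = 10^(−7.96) = 1.10 × 10^-8
Ka = Kw/Kb = 1.0×10^-14 / 1.10 × 10^-8 = 9.09 × 10^-7
Ka = x²/(0.032 − x) = 9.09 × 10^-7
Neglecting x in the denominator: x = √(9.09 × 10^-7 × 0.032) = 1.71 × 10^-4 M
(x/C₀ = 0.53% < 5%, so the approximation holds.)
pH = −log(1.71 × 10^-4) = 3.77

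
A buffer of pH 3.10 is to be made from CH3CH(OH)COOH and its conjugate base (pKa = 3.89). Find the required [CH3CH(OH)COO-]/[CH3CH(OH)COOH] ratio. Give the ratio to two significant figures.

pH = pKa + log(r) ⇒ log(r) = 3.10 − 3.89 = -0.79
r = [CH3CH(OH)COO-]/[CH3CH(OH)COOH] = 10^(-0.79) = 0.162

ratio = 0.16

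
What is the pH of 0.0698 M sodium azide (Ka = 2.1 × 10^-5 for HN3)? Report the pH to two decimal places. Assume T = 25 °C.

N3- is the conjugate base of the weak acid HN3.
Kb = Kw/Ka = 1.0×10^-14 / 2.1 × 10^-5 = 4.76 × 10^-10
Kb = x²/(0.0698 − x) = 4.76 × 10^-10
Assume x ≪ 0.0698: x ≈ √(4.76 × 10^-10 × 0.0698) = 5.76 × 10^-6 M
pOH = −log(5.76 × 10^-6) = 5.24; pH = 14.00 − 5.24 = 8.76

pH = 8.76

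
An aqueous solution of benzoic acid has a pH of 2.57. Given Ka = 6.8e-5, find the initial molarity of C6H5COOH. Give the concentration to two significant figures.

C₀ = 1.1 × 10^-1 M

[H+] = 10^(-2.57) = 2.69 × 10^-3 M = x
Ka = x²/(C₀ − x) ⇒ C₀ = x + x²/Ka
C₀ = 2.69 × 10^-3 + (2.69 × 10^-3)²/(6.8 × 10^-5) = 1.09 × 10^-1 M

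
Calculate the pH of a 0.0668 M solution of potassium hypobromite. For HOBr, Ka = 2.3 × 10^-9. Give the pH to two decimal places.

OBr- is the conjugate base of the weak acid HOBr.
Kb = Kw/Ka = 1.0×10^-14 / 2.3 × 10^-9 = 4.35 × 10^-6
Kb = [OH-]²/(0.0668 − [OH-]) = 4.35 × 10^-6
Since Kb ≪ C₀, [OH-] ≈ √(Kb·C₀) = 5.39 × 10^-4 M.
Check: 0.81% ionized — well under 5%, approximation valid.
pOH = −log(5.39 × 10^-4) = 3.27; pH = 14.00 − 3.27 = 10.73

pH = 10.73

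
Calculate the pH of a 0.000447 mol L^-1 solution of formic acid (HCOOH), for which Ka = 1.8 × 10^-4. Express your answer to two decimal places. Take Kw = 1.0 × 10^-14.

pH = 3.68

HCOOH ⇌ HCOO- + H+
From the ICE table, Ka = x²/(0.000447 − x) = 1.8 × 10^-4.
Here C₀/Ka ≈ 2.48, so the small-x approximation fails. Use the quadratic:
x = [−0.00018 + √(0.00018² + 3.22e-07)]/2 = 2.08 × 10^-4 M
pH = −log[H+] = −log(2.08 × 10^-4) = 3.68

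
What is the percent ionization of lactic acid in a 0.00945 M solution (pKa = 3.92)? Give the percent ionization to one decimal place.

CH3CH(OH)COOH ⇌ CH3CH(OH)COO- + H+; let x = [H+] at equilibrium.
Ka = 10^(−3.92) = 1.20 × 10^-4
Solve x² + 0.00012x − 1.13e-06 = 0 → x = 1.01 × 10^-3 M
Fraction ionized = 1.01 × 10^-3 / 0.00945 = 0.1069 → 10.7%

10.7%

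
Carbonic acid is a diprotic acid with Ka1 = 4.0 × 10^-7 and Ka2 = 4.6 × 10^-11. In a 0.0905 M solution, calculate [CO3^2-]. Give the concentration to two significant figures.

4.6 × 10^-11 M

First ionization gives [H+] ≈ [HCO3-] = 1.90 × 10^-4 M.
Second step: Ka2 = [H+][CO3^2-]/[HCO3-] ≈ [CO3^2-] (since [H+] ≈ [HCO3-]).
So [CO3^2-] ≈ Ka2.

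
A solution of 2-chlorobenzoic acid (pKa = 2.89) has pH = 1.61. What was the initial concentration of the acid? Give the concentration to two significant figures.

C₀ = 4.9 × 10^-1 M

[H+] = 10^(-1.61) = 2.45 × 10^-2 M = x
Ka = 10^(−2.89) = 1.29 × 10^-3
Ka = x²/(C₀ − x) ⇒ C₀ = x + x²/Ka
C₀ = 2.45 × 10^-2 + (2.45 × 10^-2)²/(1.29 × 10^-3) = 4.90 × 10^-1 M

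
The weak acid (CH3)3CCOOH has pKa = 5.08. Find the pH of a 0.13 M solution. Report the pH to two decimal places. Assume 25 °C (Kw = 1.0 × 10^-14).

(CH3)3CCOOH ⇌ (CH3)3CCOO- + H+
Ka = 10^(−5.08) = 8.32 × 10^-6
Ka = x²/(0.13 − x) = 8.32 × 10^-6
Neglecting x in the denominator: x = √(8.32 × 10^-6 × 0.13) = 1.04 × 10^-3 M
pH = −log[H+] = −log(1.04 × 10^-3) = 2.98

pH = 2.98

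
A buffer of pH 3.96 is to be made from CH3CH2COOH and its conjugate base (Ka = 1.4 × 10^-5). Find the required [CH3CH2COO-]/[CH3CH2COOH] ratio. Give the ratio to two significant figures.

pKa = -log(1.4 × 10^-5) = 4.854
pH = pKa + log(r) ⇒ log(r) = 3.96 − 4.854 = -0.894
r = [CH3CH2COO-]/[CH3CH2COOH] = 10^(-0.894) = 0.128

ratio = 0.13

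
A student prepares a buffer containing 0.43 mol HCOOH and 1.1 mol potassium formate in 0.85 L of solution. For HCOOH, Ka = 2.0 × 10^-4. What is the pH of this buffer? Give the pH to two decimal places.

pH = 4.11

pKa = −log(2.0 × 10^-4) = 3.699
Henderson–Hasselbalch: pH = pKa + log([HCOO-]/[HCOOH]) = 3.699 + log(1.1/0.43)
pH = 3.699 + (+0.408) = 4.11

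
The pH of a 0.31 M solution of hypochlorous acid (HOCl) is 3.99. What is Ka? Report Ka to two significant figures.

Ka = 3.4 × 10^-8

[H+] = 10^(-3.99) = 1.02 × 10^-4 M
At equilibrium [HA] = 0.31 − 1.02 × 10^-4 = 3.10 × 10^-1 M
Ka = [H+][A-]/[HA] = (1.02 × 10^-4)² / 3.10 × 10^-1 = 3.4 × 10^-8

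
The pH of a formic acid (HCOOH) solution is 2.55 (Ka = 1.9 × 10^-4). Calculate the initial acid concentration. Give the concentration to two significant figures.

[H+] = 10^(-2.55) = 2.82 × 10^-3 M = x
Ka = x²/(C₀ − x) ⇒ C₀ = x + x²/Ka
C₀ = 2.82 × 10^-3 + (2.82 × 10^-3)²/(1.9 × 10^-4) = 4.47 × 10^-2 M

C₀ = 4.5 × 10^-2 M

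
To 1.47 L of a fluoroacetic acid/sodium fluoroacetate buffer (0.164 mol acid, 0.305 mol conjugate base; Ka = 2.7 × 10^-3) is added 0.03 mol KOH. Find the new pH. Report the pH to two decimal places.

After neutralization: n(FCH2COOH) = 0.134 mol, n(FCH2COO-) = 0.335 mol.
pKa = −log(2.7 × 10^-3) = 2.569
pH = pKa + log([A⁻]/[HA]) = 2.569 + log(0.335/0.134) = 2.569 +0.398

pH = 2.97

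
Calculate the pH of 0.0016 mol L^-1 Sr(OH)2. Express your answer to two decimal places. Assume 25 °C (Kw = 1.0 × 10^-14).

Sr(OH)2 is a strong base (each formula unit releases 2 OH-); [OH-] = 0.0032 M.
pOH = -log(0.0032) = 2.49
pH = 14.00 - 2.49 = 11.51

pH = 11.51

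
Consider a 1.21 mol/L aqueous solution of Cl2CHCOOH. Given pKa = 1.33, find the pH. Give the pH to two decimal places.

pH = 0.67

Cl2CHCOOH ⇌ Cl2CHCOO- + H+
Ka = 10^(−1.33) = 4.68 × 10^-2
From the ICE table, Ka = x²/(1.21 − x) = 4.68 × 10^-2.
x is not negligible relative to C₀; solve x² + 0.0468·x − 0.0566 = 0.
x = [−0.0468 + √(0.0468² + 0.227)]/2 = 2.16 × 10^-1 M
pH = −log(2.16 × 10^-1) = 0.67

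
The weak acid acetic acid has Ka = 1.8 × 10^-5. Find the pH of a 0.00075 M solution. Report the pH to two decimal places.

pH = 3.97

CH3COOH ⇌ CH3COO- + H+
From the ICE table, Ka = [H+]²/(0.00075 − [H+]) = 1.8 × 10^-5.
[H+] is not negligible relative to C₀; solve [H+]² + 1.8e-05·[H+] − 1.35e-08 = 0.
[H+] = [−1.8e-05 + √(1.8e-05² + 5.4e-08)]/2 = 1.08 × 10^-4 M
pH = −log[H+] = −log(1.08 × 10^-4) = 3.97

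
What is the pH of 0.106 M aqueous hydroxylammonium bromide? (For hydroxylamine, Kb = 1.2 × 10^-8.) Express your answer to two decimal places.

NH3OH+ is the conjugate acid of the weak base NH2OH.
Ka = Kw/Kb = 1.0×10^-14 / 1.2 × 10^-8 = 8.33 × 10^-7
From the ICE table, Ka = x²/(0.106 − x) = 8.33 × 10^-7.
Since Ka ≪ C₀, x ≈ √(Ka·C₀) = 2.97 × 10^-4 M.
pH = −log(2.97 × 10^-4) = 3.53

pH = 3.53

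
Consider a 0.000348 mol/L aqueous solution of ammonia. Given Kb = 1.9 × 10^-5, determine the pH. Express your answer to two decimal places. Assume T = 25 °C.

pH = 9.86

NH3 + H2O ⇌ NH4+ + OH-
Kb = [OH-]²/(0.000348 − [OH-]) = 1.9 × 10^-5
[OH-] is not negligible relative to C₀; solve [OH-]² + 1.9e-05·[OH-] − 6.61e-09 = 0.
[OH-] = [−1.9e-05 + √(1.9e-05² + 2.64e-08)]/2 = 7.24 × 10^-5 M
pOH = 4.14, so pH = 14.00 − pOH = 9.86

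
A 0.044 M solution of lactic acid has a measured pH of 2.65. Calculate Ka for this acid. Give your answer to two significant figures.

[H+] = 10^(-2.65) = 2.24 × 10^-3 M
At equilibrium [HA] = 0.044 − 2.24 × 10^-3 = 4.18 × 10^-2 M
Ka = [H+][A-]/[HA] = (2.24 × 10^-3)² / 4.18 × 10^-2 = 1.2 × 10^-4

Ka = 1.2 × 10^-4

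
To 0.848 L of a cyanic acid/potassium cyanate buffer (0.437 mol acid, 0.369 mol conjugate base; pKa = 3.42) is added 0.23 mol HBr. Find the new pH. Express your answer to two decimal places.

Added H+ converts OCN- to HOCN: HOCN → 0.667 mol, OCN- → 0.139 mol.
pH = pKa + log(n_OCN-/n_HOCN) = 3.42 + log(0.139/0.667) = 3.42 + (-0.681)

pH = 2.74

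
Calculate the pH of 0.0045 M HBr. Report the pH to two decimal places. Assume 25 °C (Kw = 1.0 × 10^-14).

pH = 2.35

HBr is a strong acid and dissociates completely, so [H+] = 0.0045 M.
pH = -log(0.0045) = 2.35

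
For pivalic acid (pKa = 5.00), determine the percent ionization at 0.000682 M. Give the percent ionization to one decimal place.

11.4%

(CH3)3CCOOH ⇌ (CH3)3CCOO- + H+; let x = [H+] at equilibrium.
Ka = 10^(−5.00) = 1.00 × 10^-5
Solve x² + 1e-05x − 6.82e-09 = 0 → x = 7.77 × 10^-5 M
Fraction ionized = 7.77 × 10^-5 / 0.000682 = 0.1139 → 11.4%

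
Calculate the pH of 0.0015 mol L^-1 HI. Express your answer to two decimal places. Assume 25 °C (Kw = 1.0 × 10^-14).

pH = 2.82

HI is a strong acid and dissociates completely, so [H+] = 0.0015 M.
pH = -log(0.0015) = 2.82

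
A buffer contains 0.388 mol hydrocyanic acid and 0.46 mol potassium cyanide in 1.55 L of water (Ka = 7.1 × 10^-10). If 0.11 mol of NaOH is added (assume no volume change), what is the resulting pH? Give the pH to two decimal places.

OH- converts HCN to CN-: HCN → 0.278 mol, CN- → 0.57 mol.
pKa = −log(7.1 × 10^-10) = 9.149
pH = pKa + log(n_CN-/n_HCN) = 9.149 + log(0.57/0.278) = 9.149 + (+0.312)

pH = 9.46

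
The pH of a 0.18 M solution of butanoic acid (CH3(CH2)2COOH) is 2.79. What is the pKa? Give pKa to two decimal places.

pKa = 4.83

[H+] = 10^(-2.79) = 1.62 × 10^-3 M
At equilibrium [HA] = 0.18 − 1.62 × 10^-3 = 1.78 × 10^-1 M
Ka = [H+][A-]/[HA] = (1.62 × 10^-3)² / 1.78 × 10^-1 = 1.47 × 10^-5
pKa = -log(1.47 × 10^-5) = 4.83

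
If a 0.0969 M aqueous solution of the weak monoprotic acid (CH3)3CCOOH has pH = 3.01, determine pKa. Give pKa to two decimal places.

[H+] = 10^(-3.01) = 9.77 × 10^-4 M
At equilibrium [HA] = 0.0969 − 9.77 × 10^-4 = 9.59 × 10^-2 M
Ka = [H+][A-]/[HA] = (9.77 × 10^-4)² / 9.59 × 10^-2 = 9.95 × 10^-6
pKa = -log(9.95 × 10^-6) = 5.00

pKa = 5.00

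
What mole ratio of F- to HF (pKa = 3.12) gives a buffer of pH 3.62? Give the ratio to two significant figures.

pH = pKa + log(r) ⇒ log(r) = 3.62 − 3.12 = +0.50
r = [F-]/[HF] = 10^(+0.50) = 3.16

ratio = 3.2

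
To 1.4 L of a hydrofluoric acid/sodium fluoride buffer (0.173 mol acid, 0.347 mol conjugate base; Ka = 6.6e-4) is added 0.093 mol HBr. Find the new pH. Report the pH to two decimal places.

pH = 3.16

Added H+ converts F- to HF: HF → 0.266 mol, F- → 0.254 mol.
pKa = −log(6.6 × 10^-4) = 3.180
pH = pKa + log([A⁻]/[HA]) = 3.180 + log(0.254/0.266) = 3.180 -0.020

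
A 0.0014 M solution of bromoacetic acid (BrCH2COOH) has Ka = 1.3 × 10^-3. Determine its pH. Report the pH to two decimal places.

pH = 3.07

BrCH2COOH ⇌ BrCH2COO- + H+
Ka = [H+]²/(0.0014 − [H+]) = 1.3 × 10^-3
Here C₀/Ka ≈ 1.08, so the small-[H+] approximation fails. Use the quadratic:
[H+] = (−Ka + √(Ka² + 4·Ka·C₀))/2 = 8.47 × 10^-4 M
pH = −log(8.47 × 10^-4) = 3.07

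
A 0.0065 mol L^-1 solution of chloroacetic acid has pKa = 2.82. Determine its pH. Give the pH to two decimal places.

pH = 2.61

ClCH2COOH ⇌ ClCH2COO- + H+
Ka = 10^(−2.82) = 1.51 × 10^-3
Ka = [H+]²/(0.0065 − [H+]) = 1.51 × 10^-3
Here C₀/Ka ≈ 4.3, so the small-[H+] approximation fails. Use the quadratic:
[H+] = (−Ka + √(Ka² + 4·Ka·C₀))/2 = 2.47 × 10^-3 M
pH = −log[H+] = −log(2.47 × 10^-3) = 2.61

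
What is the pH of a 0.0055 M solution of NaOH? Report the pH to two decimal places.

pH = 11.74

NaOH is a strong base; [OH-] = 0.0055 M.
pOH = -log(0.0055) = 2.26
pH = 14.00 - 2.26 = 11.74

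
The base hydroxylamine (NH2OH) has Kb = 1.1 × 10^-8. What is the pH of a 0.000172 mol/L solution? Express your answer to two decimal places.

NH2OH + H2O ⇌ NH3OH+ + OH-
Kb = [OH-]²/(0.000172 − [OH-]) = 1.1 × 10^-8
Neglecting [OH-] in the denominator: [OH-] = √(1.1 × 10^-8 × 0.000172) = 1.38 × 10^-6 M
Check: 0.8% ionized — well under 5%, approximation valid.
pOH = 5.86, so pH = 14.00 − pOH = 8.14

pH = 8.14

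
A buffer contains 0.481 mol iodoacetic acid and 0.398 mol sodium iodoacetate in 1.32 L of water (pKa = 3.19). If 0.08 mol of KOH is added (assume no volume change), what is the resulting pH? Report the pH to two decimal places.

OH- converts ICH2COOH to ICH2COO-: ICH2COOH → 0.401 mol, ICH2COO- → 0.478 mol.
pH = pKa + log(n_ICH2COO-/n_ICH2COOH) = 3.19 + log(0.478/0.401) = 3.19 + (+0.076)

pH = 3.27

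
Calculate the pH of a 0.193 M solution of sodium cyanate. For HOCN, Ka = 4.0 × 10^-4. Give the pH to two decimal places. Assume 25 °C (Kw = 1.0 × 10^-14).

OCN- is the conjugate base of the weak acid HOCN.
Kb = Kw/Ka = 1.0×10^-14 / 4.0 × 10^-4 = 2.50 × 10^-11
From the ICE table, Kb = x²/(0.193 − x) = 2.50 × 10^-11.
Neglecting x in the denominator: x = √(2.50 × 10^-11 × 0.193) = 2.20 × 10^-6 M
pOH = −log(2.20 × 10^-6) = 5.66; pH = 14.00 − 5.66 = 8.34

pH = 8.34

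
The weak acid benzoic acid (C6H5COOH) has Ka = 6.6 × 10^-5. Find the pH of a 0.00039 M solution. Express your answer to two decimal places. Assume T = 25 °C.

C6H5COOH ⇌ C6H5COO- + H+
From the ICE table, Ka = [H+]²/(0.00039 − [H+]) = 6.6 × 10^-5.
The 5% rule fails; solving [H+]² + Ka·[H+] − Ka·C₀ = 0 exactly:
[H+] = [−6.6e-05 + √(6.6e-05² + 1.03e-07)]/2 = 1.31 × 10^-4 M
pH = −log[H+] = −log(1.31 × 10^-4) = 3.88

pH = 3.88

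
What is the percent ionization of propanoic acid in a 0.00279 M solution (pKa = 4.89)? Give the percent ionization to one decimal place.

CH3CH2COOH ⇌ CH3CH2COO- + H+; let x = [H+] at equilibrium.
Ka = 10^(−4.89) = 1.29 × 10^-5
Ka = x²/(C₀ − x); solving the quadratic gives x = 1.83 × 10^-4 M.
% ionization = x/C₀ × 100% = 1.83 × 10^-4/0.00279 × 100% = 6.6%

6.6%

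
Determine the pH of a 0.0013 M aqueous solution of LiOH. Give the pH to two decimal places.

pH = 11.11

LiOH is a strong base; [OH-] = 0.0013 M.
pOH = -log(0.0013) = 2.89
pH = 14.00 - 2.89 = 11.11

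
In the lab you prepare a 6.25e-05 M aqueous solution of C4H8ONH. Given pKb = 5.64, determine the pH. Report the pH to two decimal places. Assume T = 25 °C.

pH = 9.04

C4H8ONH + H2O ⇌ C4H8ONH2+ + OH-
Kb = 10^(−5.64) = 2.29 × 10^-6
From the ICE table, Kb = [OH-]²/(6.25e-05 − [OH-]) = 2.29 × 10^-6.
The 5% rule fails; solving [OH-]² + Kb·[OH-] − Kb·C₀ = 0 exactly:
[OH-] = (−Kb + √(Kb² + 4·Kb·C₀))/2 = 1.09 × 10^-5 M
pOH = 4.96, so pH = 14.00 − pOH = 9.04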